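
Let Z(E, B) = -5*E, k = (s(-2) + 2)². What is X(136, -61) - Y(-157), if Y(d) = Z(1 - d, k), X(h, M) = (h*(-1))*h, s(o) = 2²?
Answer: -17706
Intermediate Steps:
s(o) = 4
X(h, M) = -h² (X(h, M) = (-h)*h = -h²)
k = 36 (k = (4 + 2)² = 6² = 36)
Y(d) = -5 + 5*d (Y(d) = -5*(1 - d) = -5 + 5*d)
X(136, -61) - Y(-157) = -1*136² - (-5 + 5*(-157)) = -1*18496 - (-5 - 785) = -18496 - 1*(-790) = -18496 + 790 = -17706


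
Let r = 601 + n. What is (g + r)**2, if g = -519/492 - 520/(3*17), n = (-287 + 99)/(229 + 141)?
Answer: 831299129358332761/2394261075600 ≈ 3.4721e+5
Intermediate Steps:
n = -94/185 (n = -188/370 = -188*1/370 = -94/185 ≈ -0.50811)
r = 111091/185 (r = 601 - 94/185 = 111091/185 ≈ 600.49)
g = -94103/8364 (g = -519*1/492 - 520/51 = -173/164 - 520*1/51 = -173/164 - 520/51 = -94103/8364 ≈ -11.251)
(g + r)**2 = (-94103/8364 + 111091/185)**2 = (911756069/1547340)**2 = 831299129358332761/2394261075600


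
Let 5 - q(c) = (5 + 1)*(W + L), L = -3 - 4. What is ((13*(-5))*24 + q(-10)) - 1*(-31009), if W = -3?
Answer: 29514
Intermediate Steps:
L = -7
q(c) = 65 (q(c) = 5 - (5 + 1)*(-3 - 7) = 5 - 6*(-10) = 5 - 1*(-60) = 5 + 60 = 65)
((13*(-5))*24 + q(-10)) - 1*(-31009) = ((13*(-5))*24 + 65) - 1*(-31009) = (-65*24 + 65) + 31009 = (-1560 + 65) + 31009 = -1495 + 31009 = 29514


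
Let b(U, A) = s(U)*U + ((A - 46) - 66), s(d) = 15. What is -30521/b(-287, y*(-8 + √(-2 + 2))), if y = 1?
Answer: 30521/4425 ≈ 6.8974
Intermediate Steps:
b(U, A) = -112 + A + 15*U (b(U, A) = 15*U + ((A - 46) - 66) = 15*U + ((-46 + A) - 66) = 15*U + (-112 + A) = -112 + A + 15*U)
-30521/b(-287, y*(-8 + √(-2 + 2))) = -30521/(-112 + 1*(-8 + √(-2 + 2)) + 15*(-287)) = -30521/(-112 + 1*(-8 + √0) - 4305) = -30521/(-112 + 1*(-8 + 0) - 4305) = -30521/(-112 + 1*(-8) - 4305) = -30521/(-112 - 8 - 4305) = -30521/(-4425) = -30521*(-1/4425) = 30521/4425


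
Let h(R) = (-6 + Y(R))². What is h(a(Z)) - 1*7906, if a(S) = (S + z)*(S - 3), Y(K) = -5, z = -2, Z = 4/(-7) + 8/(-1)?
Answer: -7785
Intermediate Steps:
Z = -60/7 (Z = 4*(-⅐) + 8*(-1) = -4/7 - 8 = -60/7 ≈ -8.5714)
a(S) = (-3 + S)*(-2 + S) (a(S) = (S - 2)*(S - 3) = (-2 + S)*(-3 + S) = (-3 + S)*(-2 + S))
h(R) = 121 (h(R) = (-6 - 5)² = (-11)² = 121)
h(a(Z)) - 1*7906 = 121 - 1*7906 = 121 - 7906 = -7785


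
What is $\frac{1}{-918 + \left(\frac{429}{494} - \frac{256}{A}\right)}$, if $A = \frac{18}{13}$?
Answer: $- \frac{342}{376891} \approx -0.00090742$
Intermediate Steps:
$A = \frac{18}{13}$ ($A = 18 \cdot \frac{1}{13} = \frac{18}{13} \approx 1.3846$)
$\frac{1}{-918 + \left(\frac{429}{494} - \frac{256}{A}\right)} = \frac{1}{-918 + \left(\frac{429}{494} - \frac{256}{\frac{18}{13}}\right)} = \frac{1}{-918 + \left(429 \cdot \frac{1}{494} - \frac{1664}{9}\right)} = \frac{1}{-918 + \left(\frac{33}{38} - \frac{1664}{9}\right)} = \frac{1}{-918 - \frac{62935}{342}} = \frac{1}{- \frac{376891}{342}} = - \frac{342}{376891}$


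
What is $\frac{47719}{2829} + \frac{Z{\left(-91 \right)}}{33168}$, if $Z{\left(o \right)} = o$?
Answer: $\frac{175831817}{10425808} \approx 16.865$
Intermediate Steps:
$\frac{47719}{2829} + \frac{Z{\left(-91 \right)}}{33168} = \frac{47719}{2829} - \frac{91}{33168} = \frac{175831817}{10425808}$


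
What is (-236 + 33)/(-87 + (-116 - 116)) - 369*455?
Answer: -1846838/11 ≈ -1.6789e+5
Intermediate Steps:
(-236 + 33)/(-87 + (-116 - 116)) - 369*455 = -203/(-87 - 232) - 167895 = -203/(-319) - 167895 = -203*(-1/319) - 167895 = 7/11 - 167895 = -1846838/11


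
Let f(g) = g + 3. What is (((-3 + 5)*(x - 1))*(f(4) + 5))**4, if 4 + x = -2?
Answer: 796594176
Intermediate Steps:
x = -6 (x = -4 - 2 = -6)
f(g) = 3 + g
(((-3 + 5)*(x - 1))*(f(4) + 5))**4 = (((-3 + 5)*(-6 - 1))*((3 + 4) + 5))**4 = ((2*(-7))*(7 + 5))**4 = (-14*12)**4 = (-168)**4 = 796594176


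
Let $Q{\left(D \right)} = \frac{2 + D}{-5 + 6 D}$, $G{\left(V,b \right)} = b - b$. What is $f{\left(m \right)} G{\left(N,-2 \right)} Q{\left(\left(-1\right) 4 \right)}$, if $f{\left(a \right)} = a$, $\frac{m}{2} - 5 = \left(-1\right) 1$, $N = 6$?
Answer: $0$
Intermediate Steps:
$G{\left(V,b \right)} = 0$
$m = 8$ ($m = 10 + 2 \left(\left(-1\right) 1\right) = 10 + 2 \left(-1\right) = 10 - 2 = 8$)
$Q{\left(D \right)} = \frac{2 + D}{-5 + 6 D}$
$f{\left(m \right)} G{\left(N,-2 \right)} Q{\left(\left(-1\right) 4 \right)} = 8 \cdot 0 \frac{2 - 4}{-5 + 6 \left(\left(-1\right) 4\right)} = 0 \frac{2 - 4}{-5 + 6 \left(-4\right)} = 0 \frac{1}{-5 - 24} \left(-2\right) = 0 \frac{1}{-29} \left(-2\right) = 0 \left(\left(- \frac{1}{29}\right) \left(-2\right)\right) = 0 \cdot \frac{2}{29} = 0$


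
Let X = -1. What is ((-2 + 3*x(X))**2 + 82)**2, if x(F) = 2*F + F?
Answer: 41209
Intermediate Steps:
x(F) = 3*F
((-2 + 3*x(X))**2 + 82)**2 = ((-2 + 3*(3*(-1)))**2 + 82)**2 = ((-2 + 3*(-3))**2 + 82)**2 = ((-2 - 9)**2 + 82)**2 = ((-11)**2 + 82)**2 = (121 + 82)**2 = 203**2 = 41209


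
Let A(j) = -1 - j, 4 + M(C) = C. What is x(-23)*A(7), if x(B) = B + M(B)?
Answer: 400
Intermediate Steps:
M(C) = -4 + C
x(B) = -4 + 2*B (x(B) = B + (-4 + B) = -4 + 2*B)
x(-23)*A(7) = (-4 + 2*(-23))*(-1 - 1*7) = (-4 - 46)*(-1 - 7) = -50*(-8) = 400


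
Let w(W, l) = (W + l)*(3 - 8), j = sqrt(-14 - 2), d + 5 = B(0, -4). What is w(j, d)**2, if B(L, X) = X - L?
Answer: 1625 - 1800*I ≈ 1625.0 - 1800.0*I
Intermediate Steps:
d = -9 (d = -5 + (-4 - 1*0) = -5 + (-4 + 0) = -5 - 4 = -9)
j = 4*I (j = sqrt(-16) = 4*I ≈ 4.0*I)
w(W, l) = -5*W - 5*l (w(W, l) = (W + l)*(-5) = -5*W - 5*l)
w(j, d)**2 = (-20*I - 5*(-9))**2 = (-20*I + 45)**2 = (45 - 20*I)**2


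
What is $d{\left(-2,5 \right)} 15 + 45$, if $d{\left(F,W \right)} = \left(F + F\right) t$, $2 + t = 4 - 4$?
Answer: $165$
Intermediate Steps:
$t = -2$ ($t = -2 + \left(4 - 4\right) = -2 + 0 = -2$)
$d{\left(F,W \right)} = - 4 F$ ($d{\left(F,W \right)} = \left(F + F\right) \left(-2\right) = 2 F \left(-2\right) = - 4 F$)
$d{\left(-2,5 \right)} 15 + 45 = \left(-4\right) \left(-2\right) 15 + 45 = 8 \cdot 15 + 45 = 120 + 45 = 165$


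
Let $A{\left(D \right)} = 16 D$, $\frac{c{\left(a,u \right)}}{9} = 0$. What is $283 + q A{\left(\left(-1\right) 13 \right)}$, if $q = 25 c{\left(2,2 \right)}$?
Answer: $283$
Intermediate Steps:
$c{\left(a,u \right)} = 0$ ($c{\left(a,u \right)} = 9 \cdot 0 = 0$)
$q = 0$ ($q = 25 \cdot 0 = 0$)
$283 + q A{\left(\left(-1\right) 13 \right)} = 283 + 0 \cdot 16 \left(\left(-1\right) 13\right) = 283 + 0 \cdot 16 \left(-13\right) = 283 + 0 \left(-208\right) = 283 + 0 = 283$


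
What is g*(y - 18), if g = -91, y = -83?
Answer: 9191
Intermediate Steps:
g*(y - 18) = -91*(-83 - 18) = -91*(-101) = 9191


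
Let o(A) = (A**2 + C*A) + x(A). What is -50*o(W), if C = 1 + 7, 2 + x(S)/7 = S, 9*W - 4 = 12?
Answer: -64100/81 ≈ -791.36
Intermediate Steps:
W = 16/9 (W = 4/9 + (1/9)*12 = 4/9 + 4/3 = 16/9 ≈ 1.7778)
x(S) = -14 + 7*S
C = 8
o(A) = -14 + A**2 + 15*A (o(A) = (A**2 + 8*A) + (-14 + 7*A) = -14 + A**2 + 15*A)
-50*o(W) = -50*(-14 + (16/9)**2 + 15*(16/9)) = -50*(-14 + 256/81 + 80/3) = -50*1282/81 = -64100/81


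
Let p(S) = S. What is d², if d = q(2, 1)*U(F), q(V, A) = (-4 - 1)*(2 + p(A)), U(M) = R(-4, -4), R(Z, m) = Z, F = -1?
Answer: 3600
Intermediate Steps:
U(M) = -4
q(V, A) = -10 - 5*A (q(V, A) = (-4 - 1)*(2 + A) = -5*(2 + A) = -10 - 5*A)
d = 60 (d = (-10 - 5*1)*(-4) = (-10 - 5)*(-4) = -15*(-4) = 60)
d² = 60² = 3600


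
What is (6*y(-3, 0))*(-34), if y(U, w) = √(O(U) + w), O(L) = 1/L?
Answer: -68*I*√3 ≈ -117.78*I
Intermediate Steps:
y(U, w) = √(w + 1/U) (y(U, w) = √(1/U + w) = √(w + 1/U))
(6*y(-3, 0))*(-34) = (6*√(0 + 1/(-3)))*(-34) = (6*√(0 - ⅓))*(-34) = (6*√(-⅓))*(-34) = (6*(I*√3/3))*(-34) = (2*I*√3)*(-34) = -68*I*√3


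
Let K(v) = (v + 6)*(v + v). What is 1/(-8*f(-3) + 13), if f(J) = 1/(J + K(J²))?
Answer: 267/3463 ≈ 0.077101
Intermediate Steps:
K(v) = 2*v*(6 + v) (K(v) = (6 + v)*(2*v) = 2*v*(6 + v))
f(J) = 1/(J + 2*J²*(6 + J²))
1/(-8*f(-3) + 13) = 1/(-8/((-3)*(1 + 2*(-3)*(6 + (-3)²))) + 13) = 1/(-(-8)/(3*(1 + 2*(-3)*(6 + 9))) + 13) = 1/(-(-8)/(3*(1 + 2*(-3)*15)) + 13) = 1/(-(-8)/(3*(1 - 90)) + 13) = 1/(-(-8)/(3*(-89)) + 13) = 1/(-(-8)*(-1)/(3*89) + 13) = 1/(-8*1/267 + 13) = 1/(-8/267 + 13) = 1/(3463/267) = 267/3463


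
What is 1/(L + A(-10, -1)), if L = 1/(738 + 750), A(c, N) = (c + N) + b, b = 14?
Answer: 1488/4465 ≈ 0.33326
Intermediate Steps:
A(c, N) = 14 + N + c (A(c, N) = (c + N) + 14 = (N + c) + 14 = 14 + N + c)
L = 1/1488 ≈ 0.00067204
1/(L + A(-10, -1)) = 1/(1/1488 + (14 - 1 - 10)) = 1/(1/1488 + 3) = 1/(4465/1488) = 1488/4465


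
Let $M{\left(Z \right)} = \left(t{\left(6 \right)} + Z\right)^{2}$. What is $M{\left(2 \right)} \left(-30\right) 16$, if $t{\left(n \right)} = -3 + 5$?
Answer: $-7680$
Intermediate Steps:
$t{\left(n \right)} = 2$
$M{\left(Z \right)} = \left(2 + Z\right)^{2}$
$M{\left(2 \right)} \left(-30\right) 16 = \left(2 + 2\right)^{2} \left(-30\right) 16 = 4^{2} \left(-30\right) 16 = 16 \left(-30\right) 16 = \left(-480\right) 16 = -7680$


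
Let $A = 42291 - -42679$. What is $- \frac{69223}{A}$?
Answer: $- \frac{2387}{2930} \approx -0.81468$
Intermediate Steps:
$A = 84970$ ($A = 42291 + 42679 = 84970$)
$- \frac{69223}{A} = - \frac{69223}{84970} = \left(-69223\right) \frac{1}{84970} = - \frac{2387}{2930}$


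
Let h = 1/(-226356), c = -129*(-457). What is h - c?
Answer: -13344365269/226356 ≈ -58953.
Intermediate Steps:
c = 58953
h = -1/226356 ≈ -4.4178e-6
h - c = -1/226356 - 1*58953 = -1/226356 - 58953 = -13344365269/226356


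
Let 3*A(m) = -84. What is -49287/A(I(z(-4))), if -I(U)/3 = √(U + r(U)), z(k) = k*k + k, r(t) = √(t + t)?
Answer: 7041/4 ≈ 1760.3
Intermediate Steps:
r(t) = √2*√t (r(t) = √(2*t) = √2*√t)
z(k) = k + k² (z(k) = k² + k = k + k²)
I(U) = -3*√(U + √2*√U)
A(m) = -28 (A(m) = (⅓)*(-84) = -28)
-49287/A(I(z(-4))) = -49287/(-28) = -49287*(-1/28) = 7041/4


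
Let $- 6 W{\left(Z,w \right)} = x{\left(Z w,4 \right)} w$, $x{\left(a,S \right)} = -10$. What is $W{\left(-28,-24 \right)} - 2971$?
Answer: $-3011$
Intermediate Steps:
$W{\left(Z,w \right)} = \frac{5 w}{3}$ ($W{\left(Z,w \right)} = - \frac{\left(-10\right) w}{6} = \frac{5 w}{3}$)
$W{\left(-28,-24 \right)} - 2971 = \frac{5}{3} \left(-24\right) - 2971 = -40 - 2971 = -3011$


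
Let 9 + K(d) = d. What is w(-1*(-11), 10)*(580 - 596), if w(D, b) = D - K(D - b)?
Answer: -304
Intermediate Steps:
K(d) = -9 + d
w(D, b) = 9 + b (w(D, b) = D - (-9 + (D - b)) = D - (-9 + D - b) = D + (9 + b - D) = 9 + b)
w(-1*(-11), 10)*(580 - 596) = (9 + 10)*(580 - 596) = 19*(-16) = -304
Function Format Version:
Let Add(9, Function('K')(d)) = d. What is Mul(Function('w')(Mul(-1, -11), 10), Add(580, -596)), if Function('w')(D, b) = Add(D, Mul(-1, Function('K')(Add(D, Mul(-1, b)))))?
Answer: -304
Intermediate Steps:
Function('K')(d) = Add(-9, d)
Function('w')(D, b) = Add(9, b) (Function('w')(D, b) = Add(D, Mul(-1, Add(-9, Add(D, Mul(-1, b))))) = Add(D, Mul(-1, Add(-9, D, Mul(-1, b)))) = Add(D, Add(9, b, Mul(-1, D))) = Add(9, b))
Mul(Function('w')(Mul(-1, -11), 10), Add(580, -596)) = Mul(Add(9, 10), Add(580, -596)) = Mul(19, -16) = -304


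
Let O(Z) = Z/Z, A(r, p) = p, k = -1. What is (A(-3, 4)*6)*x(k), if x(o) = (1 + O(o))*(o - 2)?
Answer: -144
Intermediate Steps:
O(Z) = 1
x(o) = -4 + 2*o (x(o) = (1 + 1)*(o - 2) = 2*(-2 + o) = -4 + 2*o)
(A(-3, 4)*6)*x(k) = (4*6)*(-4 + 2*(-1)) = 24*(-4 - 2) = 24*(-6) = -144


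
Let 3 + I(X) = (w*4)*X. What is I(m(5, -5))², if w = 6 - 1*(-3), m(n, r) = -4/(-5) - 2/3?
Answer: 81/25 ≈ 3.2400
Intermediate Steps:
m(n, r) = 2/15 (m(n, r) = -4*(-⅕) - 2*⅓ = ⅘ - ⅔ = 2/15)
w = 9 (w = 6 + 3 = 9)
I(X) = -3 + 36*X (I(X) = -3 + (9*4)*X = -3 + 36*X)
I(m(5, -5))² = (-3 + 36*(2/15))² = (-3 + 24/5)² = (9/5)² = 81/25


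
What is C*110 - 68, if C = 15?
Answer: 1582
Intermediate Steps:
C*110 - 68 = 15*110 - 68 = 1650 - 68 = 1582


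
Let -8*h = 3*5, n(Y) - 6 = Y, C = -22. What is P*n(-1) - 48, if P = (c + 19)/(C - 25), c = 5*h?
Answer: -18433/376 ≈ -49.024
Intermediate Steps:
n(Y) = 6 + Y
h = -15/8 (h = -3*5/8 = -⅛*15 = -15/8 ≈ -1.8750)
c = -75/8 (c = 5*(-15/8) = -75/8 ≈ -9.3750)
P = -77/376 (P = (-75/8 + 19)/(-22 - 25) = (77/8)/(-47) = (77/8)*(-1/47) = -77/376 ≈ -0.20479)
P*n(-1) - 48 = -77*(6 - 1)/376 - 48 = -77/376*5 - 48 = -385/376 - 48 = -18433/376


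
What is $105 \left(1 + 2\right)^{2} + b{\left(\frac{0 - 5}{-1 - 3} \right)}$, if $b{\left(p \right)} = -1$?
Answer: $944$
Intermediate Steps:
$105 \left(1 + 2\right)^{2} + b{\left(\frac{0 - 5}{-1 - 3} \right)} = 105 \left(1 + 2\right)^{2} - 1 = 105 \cdot 3^{2} - 1 = 105 \cdot 9 - 1 = 945 - 1 = 944$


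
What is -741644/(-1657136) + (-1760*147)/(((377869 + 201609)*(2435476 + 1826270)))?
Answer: 1230883555089229/2750297890110836 ≈ 0.44755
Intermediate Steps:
-741644/(-1657136) + (-1760*147)/(((377869 + 201609)*(2435476 + 1826270))) = -741644*(-1/1657136) - 258720/(579478*4261746) = 5981/13364 - 258720/2469588048588 = 5981/13364 - 258720*1/2469588048588 = 5981/13364 - 21560/205799004049 = 1230883555089229/2750297890110836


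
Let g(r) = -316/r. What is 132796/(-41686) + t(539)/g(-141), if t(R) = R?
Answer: 1563065389/6586388 ≈ 237.32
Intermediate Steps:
132796/(-41686) + t(539)/g(-141) = 132796/(-41686) + 539/((-316/(-141))) = 132796*(-1/41686) + 539/((-316*(-1/141))) = -66398/20843 + 539/(316/141) = -66398/20843 + 539*(141/316) = -66398/20843 + 75999/316 = 1563065389/6586388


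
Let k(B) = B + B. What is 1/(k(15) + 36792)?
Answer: 1/36822 ≈ 2.7158e-5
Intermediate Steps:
k(B) = 2*B
1/(k(15) + 36792) = 1/(2*15 + 36792) = 1/(30 + 36792) = 1/36822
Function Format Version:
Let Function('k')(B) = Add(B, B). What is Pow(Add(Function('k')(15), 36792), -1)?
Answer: Rational(1, 36822) ≈ 2.7158e-5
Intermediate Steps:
Function('k')(B) = Mul(2, B)
Pow(Add(Function('k')(15), 36792), -1) = Pow(Add(Mul(2, 15), 36792), -1) = Pow(Add(30, 36792), -1) = Pow(36822, -1) = Rational(1, 36822)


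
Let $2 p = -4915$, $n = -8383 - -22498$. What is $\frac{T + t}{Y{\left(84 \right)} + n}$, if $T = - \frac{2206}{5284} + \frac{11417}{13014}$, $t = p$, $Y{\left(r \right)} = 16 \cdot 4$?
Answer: $- \frac{42240191869}{243758193426} \approx -0.17329$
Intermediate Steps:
$Y{\left(r \right)} = 64$
$n = 14115$ ($n = -8383 + 22498 = 14115$)
$p = - \frac{4915}{2}$ ($p = \frac{1}{2} \left(-4915\right) = - \frac{4915}{2} \approx -2457.5$)
$t = - \frac{4915}{2} \approx -2457.5$
$T = \frac{3952318}{8595747}$ ($T = \left(-2206\right) \frac{1}{5284} + 11417 \cdot \frac{1}{13014} = - \frac{1103}{2642} + \frac{11417}{13014} = \frac{3952318}{8595747} \approx 0.4598$)
$\frac{T + t}{Y{\left(84 \right)} + n} = \frac{\frac{3952318}{8595747} - \frac{4915}{2}}{64 + 14115} = - \frac{42240191869}{17191494 \cdot 14179} = \left(- \frac{42240191869}{17191494}\right) \frac{1}{14179} = - \frac{42240191869}{243758193426}$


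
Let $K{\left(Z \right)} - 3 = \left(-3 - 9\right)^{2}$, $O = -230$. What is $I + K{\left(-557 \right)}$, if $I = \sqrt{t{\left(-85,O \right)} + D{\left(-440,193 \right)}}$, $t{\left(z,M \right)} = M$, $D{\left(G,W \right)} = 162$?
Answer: $147 + 2 i \sqrt{17} \approx 147.0 + 8.2462 i$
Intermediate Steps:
$K{\left(Z \right)} = 147$ ($K{\left(Z \right)} = 3 + \left(-3 - 9\right)^{2} = 3 + \left(-12\right)^{2} = 3 + 144 = 147$)
$I = 2 i \sqrt{17}$ ($I = \sqrt{-230 + 162} = \sqrt{-68} = 2 i \sqrt{17} \approx 8.2462 i$)
$I + K{\left(-557 \right)} = 2 i \sqrt{17} + 147 = 147 + 2 i \sqrt{17}$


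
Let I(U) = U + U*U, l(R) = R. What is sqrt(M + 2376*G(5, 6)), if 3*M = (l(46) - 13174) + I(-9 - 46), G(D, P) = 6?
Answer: sqrt(10870) ≈ 104.26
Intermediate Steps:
I(U) = U + U**2
M = -3386 (M = ((46 - 13174) + (-9 - 46)*(1 + (-9 - 46)))/3 = (-13128 - 55*(1 - 55))/3 = (-13128 - 55*(-54))/3 = (-13128 + 2970)/3 = (1/3)*(-10158) = -3386)
sqrt(M + 2376*G(5, 6)) = sqrt(-3386 + 2376*6) = sqrt(-3386 + 14256) = sqrt(10870)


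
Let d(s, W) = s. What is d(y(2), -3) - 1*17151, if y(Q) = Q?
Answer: -17149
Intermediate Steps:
d(y(2), -3) - 1*17151 = 2 - 1*17151 = 2 - 17151 = -17149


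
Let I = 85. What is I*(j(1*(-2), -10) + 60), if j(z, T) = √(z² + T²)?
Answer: 5100 + 170*√26 ≈ 5966.8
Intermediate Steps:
j(z, T) = √(T² + z²)
I*(j(1*(-2), -10) + 60) = 85*(√((-10)² + (1*(-2))²) + 60) = 85*(√(100 + (-2)²) + 60) = 85*(√(100 + 4) + 60) = 85*(√104 + 60) = 85*(2*√26 + 60) = 85*(60 + 2*√26) = 5100 + 170*√26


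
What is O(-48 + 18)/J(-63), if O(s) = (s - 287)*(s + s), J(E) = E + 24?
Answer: -6340/13 ≈ -487.69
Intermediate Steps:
J(E) = 24 + E
O(s) = 2*s*(-287 + s) (O(s) = (-287 + s)*(2*s) = 2*s*(-287 + s))
O(-48 + 18)/J(-63) = (2*(-48 + 18)*(-287 + (-48 + 18)))/(24 - 63) = (2*(-30)*(-287 - 30))/(-39) = (2*(-30)*(-317))*(-1/39) = 19020*(-1/39) = -6340/13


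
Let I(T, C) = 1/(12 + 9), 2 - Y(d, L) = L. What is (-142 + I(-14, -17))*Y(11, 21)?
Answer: 56639/21 ≈ 2697.1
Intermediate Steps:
Y(d, L) = 2 - L
I(T, C) = 1/21
(-142 + I(-14, -17))*Y(11, 21) = (-142 + 1/21)*(2 - 1*21) = -2981*(2 - 21)/21 = -2981/21*(-19) = 56639/21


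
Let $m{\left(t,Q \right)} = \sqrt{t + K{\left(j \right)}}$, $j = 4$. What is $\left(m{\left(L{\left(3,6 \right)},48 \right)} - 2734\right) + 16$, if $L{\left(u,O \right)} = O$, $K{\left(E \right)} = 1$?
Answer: $-2718 + \sqrt{7} \approx -2715.4$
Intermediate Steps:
$m{\left(t,Q \right)} = \sqrt{1 + t}$ ($m{\left(t,Q \right)} = \sqrt{t + 1} = \sqrt{1 + t}$)
$\left(m{\left(L{\left(3,6 \right)},48 \right)} - 2734\right) + 16 = \left(\sqrt{1 + 6} - 2734\right) + 16 = \left(\sqrt{7} - 2734\right) + 16 = \left(-2734 + \sqrt{7}\right) + 16 = -2718 + \sqrt{7}$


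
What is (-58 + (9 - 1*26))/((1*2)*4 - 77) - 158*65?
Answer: -236185/23 ≈ -10269.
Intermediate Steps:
(-58 + (9 - 1*26))/((1*2)*4 - 77) - 158*65 = (-58 + (9 - 26))/(2*4 - 77) - 10270 = (-58 - 17)/(8 - 77) - 10270 = -75/(-69) - 10270 = -75*(-1/69) - 10270 = 25/23 - 10270 = -236185/23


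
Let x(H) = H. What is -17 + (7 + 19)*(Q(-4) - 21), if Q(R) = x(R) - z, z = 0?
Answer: -667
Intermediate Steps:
Q(R) = R (Q(R) = R - 1*0 = R + 0 = R)
-17 + (7 + 19)*(Q(-4) - 21) = -17 + (7 + 19)*(-4 - 21) = -17 + 26*(-25) = -17 - 650 = -667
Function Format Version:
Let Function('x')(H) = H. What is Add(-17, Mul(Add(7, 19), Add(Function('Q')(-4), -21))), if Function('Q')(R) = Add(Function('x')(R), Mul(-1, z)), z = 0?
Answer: -667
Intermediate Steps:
Function('Q')(R) = R (Function('Q')(R) = Add(R, Mul(-1, 0)) = Add(R, 0) = R)
Add(-17, Mul(Add(7, 19), Add(Function('Q')(-4), -21))) = Add(-17, Mul(Add(7, 19), Add(-4, -21))) = Add(-17, Mul(26, -25)) = Add(-17, -650) = -667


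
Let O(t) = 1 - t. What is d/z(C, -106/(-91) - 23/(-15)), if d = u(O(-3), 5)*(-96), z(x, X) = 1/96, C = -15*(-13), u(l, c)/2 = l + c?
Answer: -165888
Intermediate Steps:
u(l, c) = 2*c + 2*l (u(l, c) = 2*(l + c) = 2*(c + l) = 2*c + 2*l)
C = 195
z(x, X) = 1/96
d = -1728 (d = (2*5 + 2*(1 - 1*(-3)))*(-96) = (10 + 2*(1 + 3))*(-96) = (10 + 2*4)*(-96) = (10 + 8)*(-96) = 18*(-96) = -1728)
d/z(C, -106/(-91) - 23/(-15)) = -1728/1/96 = -1728*96 = -165888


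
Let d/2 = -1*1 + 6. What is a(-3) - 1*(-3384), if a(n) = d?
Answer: 3394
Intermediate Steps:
d = 10 (d = 2*(-1*1 + 6) = 2*(-1 + 6) = 2*5 = 10)
a(n) = 10
a(-3) - 1*(-3384) = 10 - 1*(-3384) = 10 + 3384 = 3394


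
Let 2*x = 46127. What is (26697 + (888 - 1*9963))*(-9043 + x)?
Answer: 247069251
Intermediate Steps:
x = 46127/2 (x = (1/2)*46127 = 46127/2 ≈ 23064.)
(26697 + (888 - 1*9963))*(-9043 + x) = (26697 + (888 - 1*9963))*(-9043 + 46127/2) = (26697 + (888 - 9963))*(28041/2) = (26697 - 9075)*(28041/2) = 17622*(28041/2) = 247069251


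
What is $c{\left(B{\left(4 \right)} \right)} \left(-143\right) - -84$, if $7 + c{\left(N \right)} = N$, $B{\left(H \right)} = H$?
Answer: $513$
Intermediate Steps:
$c{\left(N \right)} = -7 + N$
$c{\left(B{\left(4 \right)} \right)} \left(-143\right) - -84 = \left(-7 + 4\right) \left(-143\right) - -84 = \left(-3\right) \left(-143\right) + 84 = 429 + 84 = 513$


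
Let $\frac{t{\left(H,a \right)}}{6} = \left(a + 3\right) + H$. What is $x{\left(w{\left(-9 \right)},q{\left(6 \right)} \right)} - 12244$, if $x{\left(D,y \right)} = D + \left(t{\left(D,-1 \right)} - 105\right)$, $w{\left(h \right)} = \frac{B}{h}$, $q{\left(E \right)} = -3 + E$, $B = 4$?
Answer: $- \frac{111061}{9} \approx -12340.0$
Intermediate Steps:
$t{\left(H,a \right)} = 18 + 6 H + 6 a$ ($t{\left(H,a \right)} = 6 \left(\left(a + 3\right) + H\right) = 6 \left(\left(3 + a\right) + H\right) = 6 \left(3 + H + a\right) = 18 + 6 H + 6 a$)
$w{\left(h \right)} = \frac{4}{h}$
$x{\left(D,y \right)} = -93 + 7 D$ ($x{\left(D,y \right)} = D + \left(\left(18 + 6 D + 6 \left(-1\right)\right) - 105\right) = D + \left(\left(18 + 6 D - 6\right) - 105\right) = D + \left(\left(12 + 6 D\right) - 105\right) = D + \left(-93 + 6 D\right) = -93 + 7 D$)
$x{\left(w{\left(-9 \right)},q{\left(6 \right)} \right)} - 12244 = \left(-93 + 7 \frac{4}{-9}\right) - 12244 = \left(-93 + 7 \cdot 4 \left(- \frac{1}{9}\right)\right) - 12244 = \left(-93 + 7 \left(- \frac{4}{9}\right)\right) - 12244 = \left(-93 - \frac{28}{9}\right) - 12244 = - \frac{865}{9} - 12244 = - \frac{111061}{9}$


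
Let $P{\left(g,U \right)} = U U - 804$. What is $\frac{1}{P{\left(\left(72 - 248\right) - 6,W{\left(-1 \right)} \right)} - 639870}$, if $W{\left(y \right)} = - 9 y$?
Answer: $- \frac{1}{640593} \approx -1.5611 \cdot 10^{-6}$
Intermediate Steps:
$P{\left(g,U \right)} = -804 + U^{2}$ ($P{\left(g,U \right)} = U^{2} - 804 = -804 + U^{2}$)
$\frac{1}{P{\left(\left(72 - 248\right) - 6,W{\left(-1 \right)} \right)} - 639870} = \frac{1}{\left(-804 + \left(\left(-9\right) \left(-1\right)\right)^{2}\right) - 639870} = \frac{1}{\left(-804 + 9^{2}\right) - 639870} = \frac{1}{\left(-804 + 81\right) - 639870} = \frac{1}{-723 - 639870} = \frac{1}{-640593} = - \frac{1}{640593}$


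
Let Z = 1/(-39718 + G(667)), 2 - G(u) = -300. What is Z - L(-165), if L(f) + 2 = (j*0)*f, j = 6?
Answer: 78831/39416 ≈ 2.0000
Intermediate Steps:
G(u) = 302 (G(u) = 2 - 1*(-300) = 2 + 300 = 302)
Z = -1/39416 (Z = 1/(-39718 + 302) = 1/(-39416) = -1/39416 ≈ -2.5370e-5)
L(f) = -2 (L(f) = -2 + (6*0)*f = -2 + 0*f = -2 + 0 = -2)
Z - L(-165) = -1/39416 - 1*(-2) = -1/39416 + 2 = 78831/39416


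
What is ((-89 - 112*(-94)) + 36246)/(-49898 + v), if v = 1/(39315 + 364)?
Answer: -1852414115/1979902741 ≈ -0.93561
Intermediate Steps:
v = 1/39679 ≈ 2.5202e-5
((-89 - 112*(-94)) + 36246)/(-49898 + v) = ((-89 - 112*(-94)) + 36246)/(-49898 + 1/39679) = ((-89 + 10528) + 36246)/(-1979902741/39679) = (10439 + 36246)*(-39679/1979902741) = 46685*(-39679/1979902741) = -1852414115/1979902741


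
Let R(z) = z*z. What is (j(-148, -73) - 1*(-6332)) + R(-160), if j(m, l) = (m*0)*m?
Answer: 31932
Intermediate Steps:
j(m, l) = 0 (j(m, l) = 0*m = 0)
R(z) = z²
(j(-148, -73) - 1*(-6332)) + R(-160) = (0 - 1*(-6332)) + (-160)² = (0 + 6332) + 25600 = 6332 + 25600 = 31932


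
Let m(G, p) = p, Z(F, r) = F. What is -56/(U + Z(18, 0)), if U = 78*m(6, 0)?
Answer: -28/9 ≈ -3.1111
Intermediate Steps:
U = 0 (U = 78*0 = 0)
-56/(U + Z(18, 0)) = -56/(0 + 18) = -56/18 = -56*1/18 = -28/9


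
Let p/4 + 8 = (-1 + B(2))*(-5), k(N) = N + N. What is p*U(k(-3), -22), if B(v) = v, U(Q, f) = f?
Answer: 1144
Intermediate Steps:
k(N) = 2*N
p = -52 (p = -32 + 4*((-1 + 2)*(-5)) = -32 + 4*(1*(-5)) = -32 + 4*(-5) = -32 - 20 = -52)
p*U(k(-3), -22) = -52*(-22) = 1144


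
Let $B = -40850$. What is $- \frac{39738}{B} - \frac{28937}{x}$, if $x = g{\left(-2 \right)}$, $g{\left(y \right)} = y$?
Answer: $\frac{591077963}{40850} \approx 14469.0$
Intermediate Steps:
$x = -2$
$- \frac{39738}{B} - \frac{28937}{x} = - \frac{39738}{-40850} - \frac{28937}{-2} = \left(-39738\right) \left(- \frac{1}{40850}\right) - - \frac{28937}{2} = \frac{19869}{20425} + \frac{28937}{2} = \frac{591077963}{40850}$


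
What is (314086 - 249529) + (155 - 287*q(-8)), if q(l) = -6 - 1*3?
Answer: 67295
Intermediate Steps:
q(l) = -9 (q(l) = -6 - 3 = -9)
(314086 - 249529) + (155 - 287*q(-8)) = (314086 - 249529) + (155 - 287*(-9)) = 64557 + (155 + 2583) = 64557 + 2738 = 67295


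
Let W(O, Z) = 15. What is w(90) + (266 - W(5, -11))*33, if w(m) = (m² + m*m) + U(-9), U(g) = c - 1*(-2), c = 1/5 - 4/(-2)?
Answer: 122436/5 ≈ 24487.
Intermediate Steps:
c = 11/5 (c = 1*(⅕) - 4*(-½) = ⅕ + 2 = 11/5 ≈ 2.2000)
U(g) = 21/5 (U(g) = 11/5 - 1*(-2) = 11/5 + 2 = 21/5)
w(m) = 21/5 + 2*m² (w(m) = (m² + m*m) + 21/5 = (m² + m²) + 21/5 = 2*m² + 21/5 = 21/5 + 2*m²)
w(90) + (266 - W(5, -11))*33 = (21/5 + 2*90²) + (266 - 1*15)*33 = (21/5 + 2*8100) + (266 - 15)*33 = (21/5 + 16200) + 251*33 = 81021/5 + 8283 = 122436/5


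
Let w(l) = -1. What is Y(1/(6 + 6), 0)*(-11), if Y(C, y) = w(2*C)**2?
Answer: -11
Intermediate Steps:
Y(C, y) = 1 (Y(C, y) = (-1)**2 = 1)
Y(1/(6 + 6), 0)*(-11) = 1*(-11) = -11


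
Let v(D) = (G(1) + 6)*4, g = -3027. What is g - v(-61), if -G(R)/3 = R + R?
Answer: -3027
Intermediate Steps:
G(R) = -6*R (G(R) = -3*(R + R) = -6*R)
v(D) = 0 (v(D) = (-6*1 + 6)*4 = (-6 + 6)*4 = 0*4 = 0)
g - v(-61) = -3027 - 1*0 = -3027 + 0 = -3027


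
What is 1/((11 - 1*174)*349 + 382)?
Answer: -1/56505 ≈ -1.7698e-5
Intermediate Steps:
1/((11 - 1*174)*349 + 382) = 1/((11 - 174)*349 + 382) = 1/(-163*349 + 382) = 1/(-56887 + 382) = 1/(-56505) = -1/56505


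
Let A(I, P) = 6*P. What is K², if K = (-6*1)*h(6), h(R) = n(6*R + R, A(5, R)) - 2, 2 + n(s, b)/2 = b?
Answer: 156816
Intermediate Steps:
n(s, b) = -4 + 2*b
h(R) = -6 + 12*R (h(R) = (-4 + 2*(6*R)) - 2 = (-4 + 12*R) - 2 = -6 + 12*R)
K = -396 (K = (-6*1)*(-6 + 12*6) = -6*(-6 + 72) = -6*66 = -396)
K² = (-396)² = 156816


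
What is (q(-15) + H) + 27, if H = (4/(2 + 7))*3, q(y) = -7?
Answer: 64/3 ≈ 21.333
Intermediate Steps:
H = 4/3 (H = (4/9)*3 = 4/3 ≈ 1.3333)
(q(-15) + H) + 27 = (-7 + 4/3) + 27 = -17/3 + 27 = 64/3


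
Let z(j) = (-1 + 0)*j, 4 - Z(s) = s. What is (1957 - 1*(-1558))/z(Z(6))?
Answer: 3515/2 ≈ 1757.5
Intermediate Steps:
Z(s) = 4 - s
z(j) = -j
(1957 - 1*(-1558))/z(Z(6)) = (1957 - 1*(-1558))/((-(4 - 1*6))) = (1957 + 1558)/((-(4 - 6))) = 3515/((-1*(-2))) = 3515/2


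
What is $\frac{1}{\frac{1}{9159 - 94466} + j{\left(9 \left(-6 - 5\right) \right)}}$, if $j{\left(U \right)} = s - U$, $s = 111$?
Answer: $\frac{85307}{17914469} \approx 0.0047619$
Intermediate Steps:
$j{\left(U \right)} = 111 - U$
$\frac{1}{\frac{1}{9159 - 94466} + j{\left(9 \left(-6 - 5\right) \right)}} = \frac{1}{\frac{1}{9159 - 94466} + \left(111 - 9 \left(-6 - 5\right)\right)} = \frac{1}{\frac{1}{-85307} + \left(111 - 9 \left(-11\right)\right)} = \frac{1}{- \frac{1}{85307} + \left(111 - -99\right)} = \frac{1}{- \frac{1}{85307} + \left(111 + 99\right)} = \frac{1}{- \frac{1}{85307} + 210} = \frac{1}{\frac{17914469}{85307}} = \frac{85307}{17914469}$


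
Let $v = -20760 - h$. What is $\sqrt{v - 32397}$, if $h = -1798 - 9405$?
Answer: $i \sqrt{41954} \approx 204.83 i$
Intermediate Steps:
$h = -11203$
$v = -9557$ ($v = -20760 - -11203 = -20760 + 11203 = -9557$)
$\sqrt{v - 32397} = \sqrt{-9557 - 32397} = \sqrt{-41954} = i \sqrt{41954}$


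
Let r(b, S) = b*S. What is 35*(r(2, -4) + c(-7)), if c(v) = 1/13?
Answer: -3605/13 ≈ -277.31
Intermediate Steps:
c(v) = 1/13
r(b, S) = S*b
35*(r(2, -4) + c(-7)) = 35*(-4*2 + 1/13) = 35*(-8 + 1/13) = 35*(-103/13) = -3605/13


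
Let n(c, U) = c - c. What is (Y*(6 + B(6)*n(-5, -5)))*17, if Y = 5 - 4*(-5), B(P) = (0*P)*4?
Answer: 2550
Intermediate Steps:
B(P) = 0 (B(P) = 0*4 = 0)
n(c, U) = 0
Y = 25 (Y = 5 + 20 = 25)
(Y*(6 + B(6)*n(-5, -5)))*17 = (25*(6 + 0*0))*17 = (25*(6 + 0))*17 = (25*6)*17 = 150*17 = 2550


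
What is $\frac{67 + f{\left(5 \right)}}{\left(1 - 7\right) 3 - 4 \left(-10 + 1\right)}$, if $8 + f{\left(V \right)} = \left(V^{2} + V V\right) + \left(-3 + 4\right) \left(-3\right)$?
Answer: $\frac{53}{9} \approx 5.8889$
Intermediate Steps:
$f{\left(V \right)} = -11 + 2 V^{2}$ ($f{\left(V \right)} = -8 + \left(\left(V^{2} + V V\right) + \left(-3 + 4\right) \left(-3\right)\right) = -8 + \left(\left(V^{2} + V^{2}\right) + 1 \left(-3\right)\right) = -8 + \left(2 V^{2} - 3\right) = -8 + \left(-3 + 2 V^{2}\right) = -11 + 2 V^{2}$)
$\frac{67 + f{\left(5 \right)}}{\left(1 - 7\right) 3 - 4 \left(-10 + 1\right)} = \frac{67 - \left(11 - 2 \cdot 5^{2}\right)}{\left(1 - 7\right) 3 - 4 \left(-10 + 1\right)} = \frac{67 + \left(-11 + 2 \cdot 25\right)}{\left(-6\right) 3 - -36} = \frac{67 + \left(-11 + 50\right)}{-18 + 36} = \frac{67 + 39}{18} = 106 \cdot \frac{1}{18} = \frac{53}{9}$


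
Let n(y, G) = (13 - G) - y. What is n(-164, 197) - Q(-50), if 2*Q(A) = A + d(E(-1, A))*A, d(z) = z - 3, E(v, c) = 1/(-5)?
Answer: -75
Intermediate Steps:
E(v, c) = -⅕ (E(v, c) = 1*(-⅕) = -⅕)
d(z) = -3 + z
n(y, G) = 13 - G - y
Q(A) = -11*A/10 (Q(A) = (A + (-3 - ⅕)*A)/2 = (A - 16*A/5)/2 = (-11*A/5)/2 = -11*A/10)
n(-164, 197) - Q(-50) = (13 - 1*197 - 1*(-164)) - (-11)*(-50)/10 = (13 - 197 + 164) - 1*55 = -20 - 55 = -75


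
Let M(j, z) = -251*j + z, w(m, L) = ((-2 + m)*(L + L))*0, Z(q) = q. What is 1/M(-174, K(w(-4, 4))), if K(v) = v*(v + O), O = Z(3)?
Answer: 1/43674 ≈ 2.2897e-5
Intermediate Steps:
O = 3
w(m, L) = 0 (w(m, L) = ((-2 + m)*(2*L))*0 = (2*L*(-2 + m))*0 = 0)
K(v) = v*(3 + v) (K(v) = v*(v + 3) = v*(3 + v))
M(j, z) = z - 251*j
1/M(-174, K(w(-4, 4))) = 1/(0*(3 + 0) - 251*(-174)) = 1/(0*3 + 43674) = 1/(0 + 43674) = 1/43674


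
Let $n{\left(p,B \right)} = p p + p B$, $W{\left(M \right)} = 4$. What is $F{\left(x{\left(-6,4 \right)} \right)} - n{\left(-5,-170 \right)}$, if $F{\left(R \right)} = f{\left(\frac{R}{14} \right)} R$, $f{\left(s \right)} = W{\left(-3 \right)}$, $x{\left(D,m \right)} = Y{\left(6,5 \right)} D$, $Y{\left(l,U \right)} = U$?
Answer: $-995$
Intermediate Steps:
$x{\left(D,m \right)} = 5 D$
$f{\left(s \right)} = 4$
$n{\left(p,B \right)} = p^{2} + B p$
$F{\left(R \right)} = 4 R$
$F{\left(x{\left(-6,4 \right)} \right)} - n{\left(-5,-170 \right)} = 4 \cdot 5 \left(-6\right) - - 5 \left(-170 - 5\right) = 4 \left(-30\right) - \left(-5\right) \left(-175\right) = -120 - 875 = -995$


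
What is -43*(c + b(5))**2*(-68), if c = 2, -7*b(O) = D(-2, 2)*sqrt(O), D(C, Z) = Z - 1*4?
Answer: 631584/49 + 23392*sqrt(5)/7 ≈ 20362.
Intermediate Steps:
D(C, Z) = -4 + Z (D(C, Z) = Z - 4 = -4 + Z)
b(O) = 2*sqrt(O)/7 (b(O) = -(-4 + 2)*sqrt(O)/7 = -(-2)*sqrt(O)/7 = 2*sqrt(O)/7)
-43*(c + b(5))**2*(-68) = -43*(2 + 2*sqrt(5)/7)**2*(-68) = 2924*(2 + 2*sqrt(5)/7)**2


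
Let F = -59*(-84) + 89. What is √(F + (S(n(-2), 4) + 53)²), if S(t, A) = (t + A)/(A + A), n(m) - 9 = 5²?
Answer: √134081/4 ≈ 91.543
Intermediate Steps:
n(m) = 34 (n(m) = 9 + 5² = 9 + 25 = 34)
S(t, A) = (A + t)/(2*A) (S(t, A) = (A + t)/((2*A)) = (A + t)*(1/(2*A)) = (A + t)/(2*A))
F = 5045 (F = 4956 + 89 = 5045)
√(F + (S(n(-2), 4) + 53)²) = √(5045 + ((½)*(4 + 34)/4 + 53)²) = √(5045 + ((½)*(¼)*38 + 53)²) = √(5045 + (19/4 + 53)²) = √(5045 + (231/4)²) = √(5045 + 53361/16) = √(134081/16) = √134081/4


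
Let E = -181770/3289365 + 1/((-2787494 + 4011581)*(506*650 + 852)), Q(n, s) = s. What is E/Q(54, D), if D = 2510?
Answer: -543485751440749/24686057942778223760 ≈ -2.2016e-5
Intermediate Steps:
E = -543485751440749/9835082845728376 (E = -181770*1/3289365 + 1/(1224087*(328900 + 852)) = -12118/219291 + (1/1224087)/329752 = -12118/219291 + (1/1224087)*(1/329752) = -12118/219291 + 1/403645136424 = -543485751440749/9835082845728376 ≈ -0.055260)
E/Q(54, D) = -543485751440749/9835082845728376/2510 = -543485751440749/9835082845728376*1/2510 = -543485751440749/24686057942778223760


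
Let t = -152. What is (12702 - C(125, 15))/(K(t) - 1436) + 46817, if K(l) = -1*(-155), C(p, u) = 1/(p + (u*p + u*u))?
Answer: 133410721876/2850225 ≈ 46807.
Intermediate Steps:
C(p, u) = 1/(p + u² + p*u) (C(p, u) = 1/(p + (p*u + u²)) = 1/(p + (u² + p*u)) = 1/(p + u² + p*u))
K(l) = 155
(12702 - C(125, 15))/(K(t) - 1436) + 46817 = (12702 - 1/(125 + 15² + 125*15))/(155 - 1436) + 46817 = (12702 - 1/(125 + 225 + 1875))/(-1281) + 46817 = (12702 - 1/2225)*(-1/1281) + 46817 = (28261949/2225)*(-1/1281) + 46817 = -28261949/2850225 + 46817 = 133410721876/2850225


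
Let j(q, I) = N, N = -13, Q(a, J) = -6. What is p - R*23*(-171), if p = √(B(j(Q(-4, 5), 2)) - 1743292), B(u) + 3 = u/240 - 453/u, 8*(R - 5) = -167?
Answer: -499491/8 + I*√1060599510555/780 ≈ -62436.0 + 1320.3*I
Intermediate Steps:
R = -127/8 (R = 5 + (⅛)*(-167) = 5 - 167/8 = -127/8 ≈ -15.875)
j(q, I) = -13
B(u) = -3 - 453/u + u/240 (B(u) = -3 + (u/240 - 453/u) = -3 + (-453/u + u/240) = -3 - 453/u + u/240)
p = I*√1060599510555/780 (p = √((-3 - 453/(-13) + (1/240)*(-13)) - 1743292) = √((-3 - 453*(-1/13) - 13/240) - 1743292) = √((-3 + 453/13 - 13/240) - 1743292) = √(99191/3120 - 1743292) = √(-5438971849/3120) = I*√1060599510555/780 ≈ 1320.3*I)
p - R*23*(-171) = I*√1060599510555/780 - (-127/8*23)*(-171) = I*√1060599510555/780 - (-2921)*(-171)/8 = I*√1060599510555/780 - 1*499491/8 = I*√1060599510555/780 - 499491/8 = -499491/8 + I*√1060599510555/780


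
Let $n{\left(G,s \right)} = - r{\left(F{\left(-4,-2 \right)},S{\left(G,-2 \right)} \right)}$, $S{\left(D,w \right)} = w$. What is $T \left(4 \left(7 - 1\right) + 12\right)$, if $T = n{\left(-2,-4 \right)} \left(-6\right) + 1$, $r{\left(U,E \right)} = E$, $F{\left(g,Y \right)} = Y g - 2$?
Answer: $-396$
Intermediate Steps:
$F{\left(g,Y \right)} = -2 + Y g$
$n{\left(G,s \right)} = 2$ ($n{\left(G,s \right)} = \left(-1\right) \left(-2\right) = 2$)
$T = -11$ ($T = 2 \left(-6\right) + 1 = -12 + 1 = -11$)
$T \left(4 \left(7 - 1\right) + 12\right) = - 11 \left(4 \left(7 - 1\right) + 12\right) = - 11 \left(4 \cdot 6 + 12\right) = - 11 \left(24 + 12\right) = \left(-11\right) 36 = -396$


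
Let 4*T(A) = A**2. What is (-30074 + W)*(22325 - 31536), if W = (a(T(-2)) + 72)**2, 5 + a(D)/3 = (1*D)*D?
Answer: 243852014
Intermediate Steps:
T(A) = A**2/4
a(D) = -15 + 3*D**2 (a(D) = -15 + 3*((1*D)*D) = -15 + 3*(D*D) = -15 + 3*D**2)
W = 3600 (W = ((-15 + 3*((1/4)*(-2)**2)**2) + 72)**2 = ((-15 + 3*((1/4)*4)**2) + 72)**2 = ((-15 + 3*1**2) + 72)**2 = ((-15 + 3*1) + 72)**2 = ((-15 + 3) + 72)**2 = (-12 + 72)**2 = 60**2 = 3600)
(-30074 + W)*(22325 - 31536) = (-30074 + 3600)*(22325 - 31536) = -26474*(-9211) = 243852014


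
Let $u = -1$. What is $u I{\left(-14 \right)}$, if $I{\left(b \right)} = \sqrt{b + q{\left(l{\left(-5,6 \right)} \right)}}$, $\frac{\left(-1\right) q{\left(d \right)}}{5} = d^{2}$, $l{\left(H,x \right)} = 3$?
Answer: $- i \sqrt{59} \approx - 7.6811 i$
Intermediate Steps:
$q{\left(d \right)} = - 5 d^{2}$
$I{\left(b \right)} = \sqrt{-45 + b}$ ($I{\left(b \right)} = \sqrt{b - 5 \cdot 3^{2}} = \sqrt{b - 45} = \sqrt{-45 + b}$)
$u I{\left(-14 \right)} = - \sqrt{-45 - 14} = - \sqrt{-59} = - i \sqrt{59}$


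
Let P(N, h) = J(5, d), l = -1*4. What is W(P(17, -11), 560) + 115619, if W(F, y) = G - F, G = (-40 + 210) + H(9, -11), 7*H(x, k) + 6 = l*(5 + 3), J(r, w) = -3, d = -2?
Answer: 810506/7 ≈ 1.1579e+5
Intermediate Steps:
l = -4
P(N, h) = -3
H(x, k) = -38/7 (H(x, k) = -6/7 + (-4*(5 + 3))/7 = -6/7 + (-4*8)/7 = -6/7 + (⅐)*(-32) = -6/7 - 32/7 = -38/7)
G = 1152/7 (G = (-40 + 210) - 38/7 = 170 - 38/7 = 1152/7 ≈ 164.57)
W(F, y) = 1152/7 - F
W(P(17, -11), 560) + 115619 = (1152/7 - 1*(-3)) + 115619 = (1152/7 + 3) + 115619 = 1173/7 + 115619 = 810506/7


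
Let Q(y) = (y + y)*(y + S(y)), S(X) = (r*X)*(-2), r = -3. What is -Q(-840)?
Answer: -9878400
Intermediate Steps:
S(X) = 6*X (S(X) = -3*X*(-2) = 6*X)
Q(y) = 14*y**2 (Q(y) = (y + y)*(y + 6*y) = (2*y)*(7*y) = 14*y**2)
-Q(-840) = -14*(-840)**2 = -14*705600 = -1*9878400 = -9878400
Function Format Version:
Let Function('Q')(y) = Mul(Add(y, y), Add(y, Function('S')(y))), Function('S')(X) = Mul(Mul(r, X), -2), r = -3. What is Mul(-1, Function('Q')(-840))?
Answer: -9878400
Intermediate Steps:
Function('S')(X) = Mul(6, X) (Function('S')(X) = Mul(Mul(-3, X), -2) = Mul(6, X))
Function('Q')(y) = Mul(14, Pow(y, 2)) (Function('Q')(y) = Mul(Add(y, y), Add(y, Mul(6, y))) = Mul(Mul(2, y), Mul(7, y)) = Mul(14, Pow(y, 2)))
Mul(-1, Function('Q')(-840)) = Mul(-1, Mul(14, Pow(-840, 2))) = Mul(-1, Mul(14, 705600)) = Mul(-1, 9878400) = -9878400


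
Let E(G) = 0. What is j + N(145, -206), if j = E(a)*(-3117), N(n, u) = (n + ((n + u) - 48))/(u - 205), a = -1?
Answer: -12/137 ≈ -0.087591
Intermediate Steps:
N(n, u) = (-48 + u + 2*n)/(-205 + u) (N(n, u) = (n + (-48 + n + u))/(-205 + u) = (-48 + u + 2*n)/(-205 + u))
j = 0 (j = 0*(-3117) = 0)
j + N(145, -206) = 0 + (-48 - 206 + 2*145)/(-205 - 206) = 0 + (-48 - 206 + 290)/(-411) = 0 - 1/411*36 = 0 - 12/137 = -12/137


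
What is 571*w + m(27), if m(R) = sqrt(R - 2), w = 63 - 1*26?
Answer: 21132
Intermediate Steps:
w = 37 (w = 63 - 26 = 37)
m(R) = sqrt(-2 + R)
571*w + m(27) = 571*37 + sqrt(-2 + 27) = 21127 + sqrt(25) = 21127 + 5 = 21132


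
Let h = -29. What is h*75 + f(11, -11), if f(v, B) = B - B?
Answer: -2175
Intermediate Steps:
f(v, B) = 0
h*75 + f(11, -11) = -29*75 + 0 = -2175 + 0 = -2175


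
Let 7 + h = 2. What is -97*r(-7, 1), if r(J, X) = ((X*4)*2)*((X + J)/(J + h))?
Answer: -388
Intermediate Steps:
h = -5 (h = -7 + 2 = -5)
r(J, X) = 8*X*(J + X)/(-5 + J) (r(J, X) = ((X*4)*2)*((X + J)/(J - 5)) = ((4*X)*2)*((J + X)/(-5 + J)) = (8*X)*((J + X)/(-5 + J)) = 8*X*(J + X)/(-5 + J))
-97*r(-7, 1) = -776*(-7 + 1)/(-5 - 7) = -776*(-6)/(-12) = -776*(-1)*(-6)/12 = -97*4 = -388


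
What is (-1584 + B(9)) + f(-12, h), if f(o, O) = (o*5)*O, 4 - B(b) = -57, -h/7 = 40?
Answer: 15277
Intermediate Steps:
h = -280 (h = -7*40 = -280)
B(b) = 61 (B(b) = 4 - 1*(-57) = 4 + 57 = 61)
f(o, O) = 5*O*o (f(o, O) = (5*o)*O = 5*O*o)
(-1584 + B(9)) + f(-12, h) = (-1584 + 61) + 5*(-280)*(-12) = -1523 + 16800 = 15277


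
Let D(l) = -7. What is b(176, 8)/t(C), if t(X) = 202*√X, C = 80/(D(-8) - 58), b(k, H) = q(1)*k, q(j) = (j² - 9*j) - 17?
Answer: 550*I*√13/101 ≈ 19.634*I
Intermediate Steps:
q(j) = -17 + j² - 9*j
b(k, H) = -25*k (b(k, H) = (-17 + 1² - 9*1)*k = (-17 + 1 - 9)*k = -25*k)
C = -16/13 (C = 80/(-7 - 58) = 80/(-65) = 80*(-1/65) = -16/13 ≈ -1.2308)
b(176, 8)/t(C) = (-25*176)/((202*√(-16/13))) = -4400*(-I*√13/808) = -(-550)*I*√13/101 = 550*I*√13/101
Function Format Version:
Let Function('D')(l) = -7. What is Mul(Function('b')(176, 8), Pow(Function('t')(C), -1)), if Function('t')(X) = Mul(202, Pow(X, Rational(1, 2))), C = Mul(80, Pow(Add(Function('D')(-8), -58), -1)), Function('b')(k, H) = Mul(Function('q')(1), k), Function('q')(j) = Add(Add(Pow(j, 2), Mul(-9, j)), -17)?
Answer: Mul(Rational(550, 101), I, Pow(13, Rational(1, 2))) ≈ Mul(19.634, I)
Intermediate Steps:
Function('q')(j) = Add(-17, Pow(j, 2), Mul(-9, j))
Function('b')(k, H) = Mul(-25, k) (Function('b')(k, H) = Mul(Add(-17, Pow(1, 2), Mul(-9, 1)), k) = Mul(Add(-17, 1, -9), k) = Mul(-25, k))
C = Rational(-16, 13) (C = Mul(80, Pow(Add(-7, -58), -1)) = Mul(80, Pow(-65, -1)) = Mul(80, Rational(-1, 65)) = Rational(-16, 13) ≈ -1.2308)
Mul(Function('b')(176, 8), Pow(Function('t')(C), -1)) = Mul(Mul(-25, 176), Pow(Mul(202, Pow(Rational(-16, 13), Rational(1, 2))), -1)) = Mul(-4400, Pow(Mul(202, Mul(Rational(4, 13), I, Pow(13, Rational(1, 2)))), -1)) = Mul(-4400, Pow(Mul(Rational(808, 13), I, Pow(13, Rational(1, 2))), -1)) = Mul(-4400, Mul(Rational(-1, 808), I, Pow(13, Rational(1, 2)))) = Mul(Rational(550, 101), I, Pow(13, Rational(1, 2)))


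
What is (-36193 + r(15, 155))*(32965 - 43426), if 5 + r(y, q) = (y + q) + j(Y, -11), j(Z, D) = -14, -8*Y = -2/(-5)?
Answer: 377035362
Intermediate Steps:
Y = -1/20 (Y = -(-1)/(4*(-5)) = -(-1)*(-1)/(4*5) = -⅛*⅖ = -1/20 ≈ -0.050000)
r(y, q) = -19 + q + y (r(y, q) = -5 + ((y + q) - 14) = -5 + ((q + y) - 14) = -5 + (-14 + q + y) = -19 + q + y)
(-36193 + r(15, 155))*(32965 - 43426) = (-36193 + (-19 + 155 + 15))*(32965 - 43426) = (-36193 + 151)*(-10461) = -36042*(-10461) = 377035362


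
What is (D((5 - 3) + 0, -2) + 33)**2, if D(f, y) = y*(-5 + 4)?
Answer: 1225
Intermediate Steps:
D(f, y) = -y (D(f, y) = y*(-1) = -y)
(D((5 - 3) + 0, -2) + 33)**2 = (-1*(-2) + 33)**2 = (2 + 33)**2 = 35**2 = 1225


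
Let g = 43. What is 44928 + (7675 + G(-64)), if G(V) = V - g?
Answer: 52496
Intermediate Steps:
G(V) = -43 + V (G(V) = V - 1*43 = V - 43 = -43 + V)
44928 + (7675 + G(-64)) = 44928 + (7675 + (-43 - 64)) = 44928 + (7675 - 107) = 44928 + 7568 = 52496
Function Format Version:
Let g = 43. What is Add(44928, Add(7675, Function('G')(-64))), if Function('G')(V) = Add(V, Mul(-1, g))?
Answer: 52496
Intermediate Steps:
Function('G')(V) = Add(-43, V) (Function('G')(V) = Add(V, Mul(-1, 43)) = Add(V, -43) = Add(-43, V))
Add(44928, Add(7675, Function('G')(-64))) = Add(44928, Add(7675, Add(-43, -64))) = Add(44928, Add(7675, -107)) = Add(44928, 7568) = 52496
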